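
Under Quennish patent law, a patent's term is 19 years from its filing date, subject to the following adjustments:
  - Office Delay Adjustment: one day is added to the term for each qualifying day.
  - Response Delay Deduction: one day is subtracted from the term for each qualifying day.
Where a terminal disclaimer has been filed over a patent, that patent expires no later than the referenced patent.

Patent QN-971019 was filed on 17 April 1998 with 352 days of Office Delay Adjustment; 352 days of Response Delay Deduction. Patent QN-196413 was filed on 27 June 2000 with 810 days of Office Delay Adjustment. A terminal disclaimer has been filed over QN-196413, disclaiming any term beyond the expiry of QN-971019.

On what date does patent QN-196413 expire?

Natural term of QN-196413:
  Base: filing + 19 years → 27 June 2019.
  Office Delay Adjustment: +810 days → 14 September 2021.
Expiry of referenced patent QN-971019:
  Base: filing + 19 years → 17 April 2017.
  Office Delay Adjustment: +352 days → 4 April 2018.
  Response Delay Deduction: −352 days → 17 April 2017.
Terminal disclaimer: QN-196413 expires on the earlier of 14 September 2021 and 17 April 2017.

April 17, 2017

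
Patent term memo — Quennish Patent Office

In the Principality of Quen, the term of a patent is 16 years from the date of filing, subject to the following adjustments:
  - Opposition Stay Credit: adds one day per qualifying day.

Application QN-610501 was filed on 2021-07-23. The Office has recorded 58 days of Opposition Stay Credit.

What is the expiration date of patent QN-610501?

September 19, 2037

Base term: filing date + 16 years → 23 July 2037.
Opposition Stay Credit: +58 days → 19 September 2037.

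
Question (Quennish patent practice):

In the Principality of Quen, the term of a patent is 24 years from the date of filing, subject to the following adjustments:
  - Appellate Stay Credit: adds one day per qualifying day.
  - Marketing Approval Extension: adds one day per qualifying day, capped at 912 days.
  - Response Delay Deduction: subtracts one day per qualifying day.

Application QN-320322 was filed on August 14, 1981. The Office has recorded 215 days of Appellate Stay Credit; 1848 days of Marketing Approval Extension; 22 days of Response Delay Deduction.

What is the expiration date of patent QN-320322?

August 23, 2008

Base term: filing date + 24 years → 14 August 2005.
Appellate Stay Credit: +215 days → 17 March 2006.
Marketing Approval Extension: 1848 days claimed exceeds the 912-day cap, so +912 days → 14 September 2008.
Response Delay Deduction: −22 days → 23 August 2008.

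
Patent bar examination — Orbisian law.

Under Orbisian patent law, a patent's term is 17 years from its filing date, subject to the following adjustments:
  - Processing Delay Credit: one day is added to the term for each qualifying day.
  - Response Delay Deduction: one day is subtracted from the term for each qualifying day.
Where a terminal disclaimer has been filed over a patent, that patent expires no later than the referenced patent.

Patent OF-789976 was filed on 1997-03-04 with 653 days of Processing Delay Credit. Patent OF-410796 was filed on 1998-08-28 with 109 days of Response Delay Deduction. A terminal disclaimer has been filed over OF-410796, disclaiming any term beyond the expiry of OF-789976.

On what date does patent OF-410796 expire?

May 11, 2015

Natural term of OF-410796:
  Base: filing + 17 years → 28 August 2015.
  Response Delay Deduction: −109 days → 11 May 2015.
Expiry of referenced patent OF-789976:
  Base: filing + 17 years → 4 March 2014.
  Processing Delay Credit: +653 days → 17 December 2015.
Terminal disclaimer: OF-410796 expires on the earlier of 11 May 2015 and 17 December 2015.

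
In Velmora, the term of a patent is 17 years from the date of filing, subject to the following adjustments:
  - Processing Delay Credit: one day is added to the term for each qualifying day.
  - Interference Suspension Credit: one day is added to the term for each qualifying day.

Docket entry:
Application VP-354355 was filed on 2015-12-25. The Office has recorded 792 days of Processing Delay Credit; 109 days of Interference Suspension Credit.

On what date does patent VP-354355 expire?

2035-06-14

Base term: filing date + 17 years → 25 December 2032.
Processing Delay Credit: +792 days → 25 February 2035.
Interference Suspension Credit: +109 days → 14 June 2035.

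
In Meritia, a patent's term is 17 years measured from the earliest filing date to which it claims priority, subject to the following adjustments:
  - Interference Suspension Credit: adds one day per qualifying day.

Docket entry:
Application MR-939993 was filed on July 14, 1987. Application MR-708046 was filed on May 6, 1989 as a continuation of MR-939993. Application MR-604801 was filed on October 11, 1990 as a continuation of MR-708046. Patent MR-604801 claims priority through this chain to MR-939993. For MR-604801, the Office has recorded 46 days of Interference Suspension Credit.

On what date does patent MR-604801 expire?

August 29, 2004

Earliest priority filing: 14 July 1987.
Base term: 14 July 1987 + 17 years → 14 July 2004.
Interference Suspension Credit: +46 days → 29 August 2004.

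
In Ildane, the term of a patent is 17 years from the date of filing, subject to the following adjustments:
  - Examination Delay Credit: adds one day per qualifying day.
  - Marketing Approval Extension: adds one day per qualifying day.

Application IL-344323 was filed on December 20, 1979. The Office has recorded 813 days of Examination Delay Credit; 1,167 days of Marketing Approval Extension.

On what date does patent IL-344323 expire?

Base term: filing date + 17 years → 20 December 1996.
Examination Delay Credit: +813 days → 13 March 1999.
Marketing Approval Extension: +1167 days → 23 May 2002.

2002-05-23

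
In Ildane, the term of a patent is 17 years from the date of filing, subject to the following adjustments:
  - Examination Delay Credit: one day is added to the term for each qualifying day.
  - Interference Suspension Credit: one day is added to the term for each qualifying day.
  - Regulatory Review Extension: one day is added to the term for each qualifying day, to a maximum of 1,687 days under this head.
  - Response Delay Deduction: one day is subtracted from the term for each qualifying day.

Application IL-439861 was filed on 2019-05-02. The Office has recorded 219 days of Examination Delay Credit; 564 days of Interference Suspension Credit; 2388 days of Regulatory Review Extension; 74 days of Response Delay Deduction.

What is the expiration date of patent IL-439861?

November 23, 2042

Base term: filing date + 17 years → 2 May 2036.
Examination Delay Credit: +219 days → 7 December 2036.
Interference Suspension Credit: +564 days → 24 June 2038.
Regulatory Review Extension: 2388 days claimed exceeds the 1687-day cap, so +1687 days → 5 February 2043.
Response Delay Deduction: −74 days → 23 November 2042.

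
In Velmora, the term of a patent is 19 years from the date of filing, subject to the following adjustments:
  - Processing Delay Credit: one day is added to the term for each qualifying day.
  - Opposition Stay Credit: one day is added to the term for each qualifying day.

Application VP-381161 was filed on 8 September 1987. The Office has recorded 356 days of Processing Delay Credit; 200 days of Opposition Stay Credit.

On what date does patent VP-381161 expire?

Base term: filing date + 19 years → 8 September 2006.
Processing Delay Credit: +356 days → 30 August 2007.
Opposition Stay Credit: +200 days → 17 March 2008.

March 17, 2008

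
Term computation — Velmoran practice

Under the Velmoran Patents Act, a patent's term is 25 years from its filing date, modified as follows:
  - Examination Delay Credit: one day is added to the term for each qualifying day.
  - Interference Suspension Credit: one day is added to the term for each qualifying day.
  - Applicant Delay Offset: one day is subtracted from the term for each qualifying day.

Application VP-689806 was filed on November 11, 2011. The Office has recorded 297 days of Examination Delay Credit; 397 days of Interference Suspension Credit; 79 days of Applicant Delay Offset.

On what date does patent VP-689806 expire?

July 19, 2038

Base term: filing date + 25 years → 11 November 2036.
Examination Delay Credit: +297 days → 4 September 2037.
Interference Suspension Credit: +397 days → 6 October 2038.
Applicant Delay Offset: −79 days → 19 July 2038.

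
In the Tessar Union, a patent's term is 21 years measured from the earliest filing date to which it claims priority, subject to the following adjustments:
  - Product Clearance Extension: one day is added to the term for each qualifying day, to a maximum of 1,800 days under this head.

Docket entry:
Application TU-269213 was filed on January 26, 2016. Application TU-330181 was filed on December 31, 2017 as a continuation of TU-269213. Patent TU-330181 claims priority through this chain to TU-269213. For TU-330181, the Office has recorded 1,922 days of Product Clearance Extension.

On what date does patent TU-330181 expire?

Earliest priority filing: 26 January 2016.
Base term: 26 January 2016 + 21 years → 26 January 2037.
Product Clearance Extension: 1922 days claimed exceeds the 1800-day cap, so +1800 days → 31 December 2041.

December 31, 2041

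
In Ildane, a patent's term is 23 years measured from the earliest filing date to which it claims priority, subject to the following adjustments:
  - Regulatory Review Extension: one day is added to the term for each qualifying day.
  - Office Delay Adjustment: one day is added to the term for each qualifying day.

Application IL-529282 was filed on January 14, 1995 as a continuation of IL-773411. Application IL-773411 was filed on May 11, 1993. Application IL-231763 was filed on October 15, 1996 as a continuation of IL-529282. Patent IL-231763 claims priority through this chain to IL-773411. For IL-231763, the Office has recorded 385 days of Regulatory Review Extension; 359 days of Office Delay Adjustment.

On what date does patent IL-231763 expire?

Earliest priority filing: 11 May 1993.
Base term: 11 May 1993 + 23 years → 11 May 2016.
Regulatory Review Extension: +385 days → 31 May 2017.
Office Delay Adjustment: +359 days → 25 May 2018.

2018-05-25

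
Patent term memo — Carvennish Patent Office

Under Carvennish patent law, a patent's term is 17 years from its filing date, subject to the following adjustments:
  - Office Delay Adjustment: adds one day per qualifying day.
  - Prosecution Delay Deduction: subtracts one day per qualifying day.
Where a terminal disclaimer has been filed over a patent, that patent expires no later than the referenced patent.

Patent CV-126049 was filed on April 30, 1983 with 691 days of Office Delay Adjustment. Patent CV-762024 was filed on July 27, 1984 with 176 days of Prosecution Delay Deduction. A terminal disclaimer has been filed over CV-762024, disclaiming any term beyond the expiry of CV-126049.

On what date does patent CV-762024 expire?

2001-02-01

Natural term of CV-762024:
  Base: filing + 17 years → 27 July 2001.
  Prosecution Delay Deduction: −176 days → 1 February 2001.
Expiry of referenced patent CV-126049:
  Base: filing + 17 years → 30 April 2000.
  Office Delay Adjustment: +691 days → 22 March 2002.
Terminal disclaimer: CV-762024 expires on the earlier of 1 February 2001 and 22 March 2002.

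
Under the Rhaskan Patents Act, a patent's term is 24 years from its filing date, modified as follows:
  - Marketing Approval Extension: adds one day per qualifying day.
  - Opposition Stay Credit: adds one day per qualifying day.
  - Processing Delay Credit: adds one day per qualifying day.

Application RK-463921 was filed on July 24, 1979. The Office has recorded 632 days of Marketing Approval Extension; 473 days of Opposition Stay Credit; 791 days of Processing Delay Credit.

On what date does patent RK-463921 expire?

October 1, 2008

Base term: filing date + 24 years → 24 July 2003.
Marketing Approval Extension: +632 days → 16 April 2005.
Opposition Stay Credit: +473 days → 2 August 2006.
Processing Delay Credit: +791 days → 1 October 2008.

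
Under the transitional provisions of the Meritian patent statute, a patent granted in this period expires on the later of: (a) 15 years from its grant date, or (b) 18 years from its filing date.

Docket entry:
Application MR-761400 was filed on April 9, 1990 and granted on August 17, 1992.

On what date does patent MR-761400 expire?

(a) grant + 15 years → 17 August 2007.
(b) filing + 18 years → 9 April 2008.
Later of the two: 9 April 2008.

April 9, 2008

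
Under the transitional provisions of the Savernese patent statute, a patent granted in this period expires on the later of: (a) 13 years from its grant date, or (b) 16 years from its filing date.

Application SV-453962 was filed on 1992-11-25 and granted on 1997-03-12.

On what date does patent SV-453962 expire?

(a) grant + 13 years → 12 March 2010.
(b) filing + 16 years → 25 November 2008.
Later of the two: 12 March 2010.

2010-03-12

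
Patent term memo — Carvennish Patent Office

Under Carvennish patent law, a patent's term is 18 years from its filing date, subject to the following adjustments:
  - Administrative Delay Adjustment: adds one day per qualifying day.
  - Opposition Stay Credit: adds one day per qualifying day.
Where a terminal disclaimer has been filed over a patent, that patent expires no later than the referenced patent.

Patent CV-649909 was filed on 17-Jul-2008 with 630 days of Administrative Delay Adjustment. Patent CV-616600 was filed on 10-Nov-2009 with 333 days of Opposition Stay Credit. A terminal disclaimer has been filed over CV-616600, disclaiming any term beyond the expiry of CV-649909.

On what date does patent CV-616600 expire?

Natural term of CV-616600:
  Base: filing + 18 years → 10 November 2027.
  Opposition Stay Credit: +333 days → 8 October 2028.
Expiry of referenced patent CV-649909:
  Base: filing + 18 years → 17 July 2026.
  Administrative Delay Adjustment: +630 days → 7 April 2028.
Terminal disclaimer: CV-616600 expires on the earlier of 8 October 2028 and 7 April 2028.

April 7, 2028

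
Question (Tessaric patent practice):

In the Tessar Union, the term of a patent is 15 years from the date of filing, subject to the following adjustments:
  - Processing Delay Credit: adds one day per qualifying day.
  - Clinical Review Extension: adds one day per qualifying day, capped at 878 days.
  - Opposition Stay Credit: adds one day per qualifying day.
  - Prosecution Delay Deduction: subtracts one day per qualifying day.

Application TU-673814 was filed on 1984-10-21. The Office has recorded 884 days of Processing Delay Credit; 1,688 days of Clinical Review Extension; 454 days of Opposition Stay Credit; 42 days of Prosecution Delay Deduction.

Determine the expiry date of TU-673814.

October 3, 2005

Base term: filing date + 15 years → 21 October 1999.
Processing Delay Credit: +884 days → 23 March 2002.
Clinical Review Extension: 1688 days claimed exceeds the 878-day cap, so +878 days → 17 August 2004.
Opposition Stay Credit: +454 days → 14 November 2005.
Prosecution Delay Deduction: −42 days → 3 October 2005.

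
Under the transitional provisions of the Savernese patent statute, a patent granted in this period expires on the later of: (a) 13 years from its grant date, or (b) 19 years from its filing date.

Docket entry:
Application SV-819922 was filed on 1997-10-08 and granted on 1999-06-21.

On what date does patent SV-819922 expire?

2016-10-08

(a) grant + 13 years → 21 June 2012.
(b) filing + 19 years → 8 October 2016.
Later of the two: 8 October 2016.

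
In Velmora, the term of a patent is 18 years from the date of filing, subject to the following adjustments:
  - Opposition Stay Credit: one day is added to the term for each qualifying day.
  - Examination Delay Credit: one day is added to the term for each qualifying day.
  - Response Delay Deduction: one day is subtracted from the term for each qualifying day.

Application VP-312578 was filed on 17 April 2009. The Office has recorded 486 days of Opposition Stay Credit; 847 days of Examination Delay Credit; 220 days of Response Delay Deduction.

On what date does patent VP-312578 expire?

2030-05-04

Base term: filing date + 18 years → 17 April 2027.
Opposition Stay Credit: +486 days → 15 August 2028.
Examination Delay Credit: +847 days → 10 December 2030.
Response Delay Deduction: −220 days → 4 May 2030.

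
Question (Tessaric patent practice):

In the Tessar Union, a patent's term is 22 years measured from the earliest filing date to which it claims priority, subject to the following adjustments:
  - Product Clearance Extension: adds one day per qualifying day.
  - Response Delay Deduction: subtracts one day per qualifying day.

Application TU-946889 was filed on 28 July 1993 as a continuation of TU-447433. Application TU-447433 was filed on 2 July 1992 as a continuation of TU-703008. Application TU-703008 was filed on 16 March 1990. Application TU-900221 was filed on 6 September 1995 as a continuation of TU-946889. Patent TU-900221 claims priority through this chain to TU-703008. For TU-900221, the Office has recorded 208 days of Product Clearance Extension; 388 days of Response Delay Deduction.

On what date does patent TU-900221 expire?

Earliest priority filing: 16 March 1990.
Base term: 16 March 1990 + 22 years → 16 March 2012.
Product Clearance Extension: +208 days → 10 October 2012.
Response Delay Deduction: −388 days → 18 September 2011.

2011-09-18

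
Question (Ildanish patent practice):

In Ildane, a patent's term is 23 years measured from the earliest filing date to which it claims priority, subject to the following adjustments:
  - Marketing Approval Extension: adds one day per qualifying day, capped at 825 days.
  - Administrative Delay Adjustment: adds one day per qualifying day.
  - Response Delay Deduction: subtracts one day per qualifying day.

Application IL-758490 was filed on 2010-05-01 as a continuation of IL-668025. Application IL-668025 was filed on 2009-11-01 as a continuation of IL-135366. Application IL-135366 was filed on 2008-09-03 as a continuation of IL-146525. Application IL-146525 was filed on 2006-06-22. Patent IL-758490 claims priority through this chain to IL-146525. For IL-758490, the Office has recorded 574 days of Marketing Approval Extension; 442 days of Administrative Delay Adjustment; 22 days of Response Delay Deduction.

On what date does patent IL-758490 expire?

2032-03-12

Earliest priority filing: 22 June 2006.
Base term: 22 June 2006 + 23 years → 22 June 2029.
Marketing Approval Extension: 574 days (within the 825-day cap) → +574 days → 17 January 2031.
Administrative Delay Adjustment: +442 days → 3 April 2032.
Response Delay Deduction: −22 days → 12 March 2032.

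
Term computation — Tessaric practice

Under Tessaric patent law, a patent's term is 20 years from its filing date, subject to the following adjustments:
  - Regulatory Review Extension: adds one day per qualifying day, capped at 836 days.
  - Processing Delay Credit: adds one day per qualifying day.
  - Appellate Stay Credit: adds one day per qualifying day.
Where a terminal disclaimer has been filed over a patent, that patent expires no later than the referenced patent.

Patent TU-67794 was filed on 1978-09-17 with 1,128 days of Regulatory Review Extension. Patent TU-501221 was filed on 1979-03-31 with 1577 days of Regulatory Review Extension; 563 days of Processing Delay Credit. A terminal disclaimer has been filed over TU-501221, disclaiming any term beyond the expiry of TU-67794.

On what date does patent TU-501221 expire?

2000-12-31

Natural term of TU-501221:
  Base: filing + 20 years → 31 March 1999.
  Regulatory Review Extension: 1577 days claimed exceeds the 836-day cap, so +836 days → 14 July 2001.
  Processing Delay Credit: +563 days → 28 January 2003.
Expiry of referenced patent TU-67794:
  Base: filing + 20 years → 17 September 1998.
  Regulatory Review Extension: 1128 days claimed exceeds the 836-day cap, so +836 days → 31 December 2000.
Terminal disclaimer: TU-501221 expires on the earlier of 28 January 2003 and 31 December 2000.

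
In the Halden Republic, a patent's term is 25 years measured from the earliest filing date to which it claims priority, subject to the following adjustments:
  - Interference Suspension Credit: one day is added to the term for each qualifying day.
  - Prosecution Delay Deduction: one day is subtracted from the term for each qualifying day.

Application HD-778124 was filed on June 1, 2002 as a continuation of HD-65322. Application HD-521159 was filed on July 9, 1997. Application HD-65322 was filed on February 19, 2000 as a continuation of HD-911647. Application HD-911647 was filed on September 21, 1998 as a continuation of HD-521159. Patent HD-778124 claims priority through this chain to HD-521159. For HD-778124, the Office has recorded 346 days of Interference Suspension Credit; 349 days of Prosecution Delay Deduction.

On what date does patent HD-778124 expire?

Earliest priority filing: 9 July 1997.
Base term: 9 July 1997 + 25 years → 9 July 2022.
Interference Suspension Credit: +346 days → 20 June 2023.
Prosecution Delay Deduction: −349 days → 6 July 2022.

2022-07-06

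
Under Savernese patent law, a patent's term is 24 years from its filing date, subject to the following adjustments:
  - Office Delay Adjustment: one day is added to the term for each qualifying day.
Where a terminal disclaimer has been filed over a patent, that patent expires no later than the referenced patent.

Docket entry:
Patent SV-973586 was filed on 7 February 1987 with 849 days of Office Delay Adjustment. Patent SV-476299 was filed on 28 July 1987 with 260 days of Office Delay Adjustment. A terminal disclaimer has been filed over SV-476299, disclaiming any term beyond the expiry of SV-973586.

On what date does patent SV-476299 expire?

April 13, 2012

Natural term of SV-476299:
  Base: filing + 24 years → 28 July 2011.
  Office Delay Adjustment: +260 days → 13 April 2012.
Expiry of referenced patent SV-973586:
  Base: filing + 24 years → 7 February 2011.
  Office Delay Adjustment: +849 days → 5 June 2013.
Terminal disclaimer: SV-476299 expires on the earlier of 13 April 2012 and 5 June 2013.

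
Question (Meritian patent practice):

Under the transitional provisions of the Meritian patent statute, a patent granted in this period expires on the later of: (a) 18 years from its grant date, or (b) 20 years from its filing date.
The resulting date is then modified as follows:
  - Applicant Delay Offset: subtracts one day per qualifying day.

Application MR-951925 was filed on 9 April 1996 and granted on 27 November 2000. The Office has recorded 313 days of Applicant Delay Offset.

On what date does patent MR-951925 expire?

(a) grant + 18 years → 27 November 2018.
(b) filing + 20 years → 9 April 2016.
Later of the two: 27 November 2018.
Applicant Delay Offset: −313 days → 18 January 2018.

2018-01-18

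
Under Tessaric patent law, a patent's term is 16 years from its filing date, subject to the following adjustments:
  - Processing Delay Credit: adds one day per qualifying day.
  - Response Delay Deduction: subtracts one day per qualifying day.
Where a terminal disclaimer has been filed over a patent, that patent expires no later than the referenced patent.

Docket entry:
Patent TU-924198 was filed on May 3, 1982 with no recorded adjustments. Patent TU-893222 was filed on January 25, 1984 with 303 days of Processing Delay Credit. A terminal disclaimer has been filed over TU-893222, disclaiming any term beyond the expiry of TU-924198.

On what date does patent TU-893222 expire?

1998-05-03

Natural term of TU-893222:
  Base: filing + 16 years → 25 January 2000.
  Processing Delay Credit: +303 days → 23 November 2000.
Expiry of referenced patent TU-924198:
  Base: filing + 16 years → 3 May 1998.
Terminal disclaimer: TU-893222 expires on the earlier of 23 November 2000 and 3 May 1998.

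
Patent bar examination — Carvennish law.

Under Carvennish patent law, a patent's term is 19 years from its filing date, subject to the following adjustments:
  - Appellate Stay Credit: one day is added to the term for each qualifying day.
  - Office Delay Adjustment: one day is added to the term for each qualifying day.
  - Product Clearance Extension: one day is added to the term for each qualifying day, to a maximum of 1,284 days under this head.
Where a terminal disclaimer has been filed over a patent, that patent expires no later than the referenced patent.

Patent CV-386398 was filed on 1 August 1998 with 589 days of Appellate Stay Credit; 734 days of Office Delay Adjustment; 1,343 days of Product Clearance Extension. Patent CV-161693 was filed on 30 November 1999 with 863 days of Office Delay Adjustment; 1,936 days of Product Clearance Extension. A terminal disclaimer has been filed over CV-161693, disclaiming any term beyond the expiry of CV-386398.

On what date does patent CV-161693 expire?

2024-09-20

Natural term of CV-161693:
  Base: filing + 19 years → 30 November 2018.
  Office Delay Adjustment: +863 days → 11 April 2021.
  Product Clearance Extension: 1936 days claimed exceeds the 1284-day cap, so +1284 days → 16 October 2024.
Expiry of referenced patent CV-386398:
  Base: filing + 19 years → 1 August 2017.
  Appellate Stay Credit: +589 days → 13 March 2019.
  Office Delay Adjustment: +734 days → 16 March 2021.
  Product Clearance Extension: 1343 days claimed exceeds the 1284-day cap, so +1284 days → 20 September 2024.
Terminal disclaimer: CV-161693 expires on the earlier of 16 October 2024 and 20 September 2024.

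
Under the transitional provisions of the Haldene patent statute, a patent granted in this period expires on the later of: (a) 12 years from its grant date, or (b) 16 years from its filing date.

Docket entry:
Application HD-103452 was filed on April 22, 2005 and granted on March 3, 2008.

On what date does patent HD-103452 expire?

(a) grant + 12 years → 3 March 2020.
(b) filing + 16 years → 22 April 2021.
Later of the two: 22 April 2021.

April 22, 2021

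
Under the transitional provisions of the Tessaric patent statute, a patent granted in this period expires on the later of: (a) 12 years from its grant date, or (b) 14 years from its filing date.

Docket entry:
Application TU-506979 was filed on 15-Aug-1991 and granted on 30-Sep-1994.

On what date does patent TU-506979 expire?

(a) grant + 12 years → 30 September 2006.
(b) filing + 14 years → 15 August 2005.
Later of the two: 30 September 2006.

2006-09-30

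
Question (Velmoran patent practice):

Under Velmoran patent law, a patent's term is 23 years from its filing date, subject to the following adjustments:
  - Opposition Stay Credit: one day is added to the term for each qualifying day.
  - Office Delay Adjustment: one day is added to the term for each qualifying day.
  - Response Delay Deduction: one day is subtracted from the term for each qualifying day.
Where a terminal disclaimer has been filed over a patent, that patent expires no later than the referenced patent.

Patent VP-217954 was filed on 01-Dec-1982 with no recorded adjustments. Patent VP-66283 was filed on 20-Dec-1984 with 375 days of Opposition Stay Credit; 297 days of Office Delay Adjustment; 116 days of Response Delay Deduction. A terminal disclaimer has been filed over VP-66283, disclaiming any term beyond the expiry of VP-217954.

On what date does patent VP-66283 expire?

Natural term of VP-66283:
  Base: filing + 23 years → 20 December 2007.
  Opposition Stay Credit: +375 days → 29 December 2008.
  Office Delay Adjustment: +297 days → 22 October 2009.
  Response Delay Deduction: −116 days → 28 June 2009.
Expiry of referenced patent VP-217954:
  Base: filing + 23 years → 1 December 2005.
Terminal disclaimer: VP-66283 expires on the earlier of 28 June 2009 and 1 December 2005.

2005-12-01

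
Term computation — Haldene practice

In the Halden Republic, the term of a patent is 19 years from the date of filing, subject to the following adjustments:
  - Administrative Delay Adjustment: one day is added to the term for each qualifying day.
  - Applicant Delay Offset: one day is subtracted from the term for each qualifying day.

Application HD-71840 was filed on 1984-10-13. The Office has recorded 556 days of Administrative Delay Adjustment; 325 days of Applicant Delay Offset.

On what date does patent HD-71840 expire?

Base term: filing date + 19 years → 13 October 2003.
Administrative Delay Adjustment: +556 days → 21 April 2005.
Applicant Delay Offset: −325 days → 31 May 2004.

May 31, 2004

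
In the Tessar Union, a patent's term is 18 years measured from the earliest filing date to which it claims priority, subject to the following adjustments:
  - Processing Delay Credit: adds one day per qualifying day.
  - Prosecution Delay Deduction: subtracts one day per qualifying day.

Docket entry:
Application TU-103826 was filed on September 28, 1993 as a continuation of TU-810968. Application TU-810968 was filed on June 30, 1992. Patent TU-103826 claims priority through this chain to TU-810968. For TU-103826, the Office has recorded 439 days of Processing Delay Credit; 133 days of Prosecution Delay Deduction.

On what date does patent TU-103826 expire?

Earliest priority filing: 30 June 1992.
Base term: 30 June 1992 + 18 years → 30 June 2010.
Processing Delay Credit: +439 days → 12 September 2011.
Prosecution Delay Deduction: −133 days → 2 May 2011.

2011-05-02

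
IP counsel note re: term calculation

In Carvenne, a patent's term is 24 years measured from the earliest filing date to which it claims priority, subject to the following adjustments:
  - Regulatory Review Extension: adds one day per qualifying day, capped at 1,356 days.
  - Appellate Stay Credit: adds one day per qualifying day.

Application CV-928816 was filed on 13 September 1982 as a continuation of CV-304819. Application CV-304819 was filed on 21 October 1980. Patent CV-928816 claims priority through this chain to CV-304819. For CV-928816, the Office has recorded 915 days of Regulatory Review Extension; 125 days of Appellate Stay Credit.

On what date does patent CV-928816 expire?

August 27, 2007

Earliest priority filing: 21 October 1980.
Base term: 21 October 1980 + 24 years → 21 October 2004.
Regulatory Review Extension: 915 days (within the 1356-day cap) → +915 days → 24 April 2007.
Appellate Stay Credit: +125 days → 27 August 2007.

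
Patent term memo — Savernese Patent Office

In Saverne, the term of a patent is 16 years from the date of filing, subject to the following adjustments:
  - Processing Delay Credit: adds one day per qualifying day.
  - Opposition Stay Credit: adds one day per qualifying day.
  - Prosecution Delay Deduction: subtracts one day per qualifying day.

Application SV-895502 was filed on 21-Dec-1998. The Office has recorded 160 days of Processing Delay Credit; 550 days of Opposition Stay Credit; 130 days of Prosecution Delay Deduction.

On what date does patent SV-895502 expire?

Base term: filing date + 16 years → 21 December 2014.
Processing Delay Credit: +160 days → 30 May 2015.
Opposition Stay Credit: +550 days → 30 November 2016.
Prosecution Delay Deduction: −130 days → 23 July 2016.

July 23, 2016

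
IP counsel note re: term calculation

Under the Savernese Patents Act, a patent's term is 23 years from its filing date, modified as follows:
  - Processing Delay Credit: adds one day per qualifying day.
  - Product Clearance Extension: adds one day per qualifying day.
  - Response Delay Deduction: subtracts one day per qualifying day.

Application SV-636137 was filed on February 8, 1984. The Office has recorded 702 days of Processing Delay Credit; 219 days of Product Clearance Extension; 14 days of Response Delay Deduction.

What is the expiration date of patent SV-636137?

Base term: filing date + 23 years → 8 February 2007.
Processing Delay Credit: +702 days → 10 January 2009.
Product Clearance Extension: +219 days → 17 August 2009.
Response Delay Deduction: −14 days → 3 August 2009.

2009-08-03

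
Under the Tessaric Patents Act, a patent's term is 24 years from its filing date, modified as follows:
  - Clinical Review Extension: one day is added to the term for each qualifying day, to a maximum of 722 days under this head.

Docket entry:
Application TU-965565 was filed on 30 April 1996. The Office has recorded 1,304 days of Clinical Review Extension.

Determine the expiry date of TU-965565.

Base term: filing date + 24 years → 30 April 2020.
Clinical Review Extension: 1304 days claimed exceeds the 722-day cap, so +722 days → 22 April 2022.

April 22, 2022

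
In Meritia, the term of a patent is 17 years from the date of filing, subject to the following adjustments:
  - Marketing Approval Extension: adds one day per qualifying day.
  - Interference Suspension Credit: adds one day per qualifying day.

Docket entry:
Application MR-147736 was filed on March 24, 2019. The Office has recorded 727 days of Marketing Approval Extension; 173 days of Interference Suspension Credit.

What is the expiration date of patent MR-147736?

2038-09-10

Base term: filing date + 17 years → 24 March 2036.
Marketing Approval Extension: +727 days → 21 March 2038.
Interference Suspension Credit: +173 days → 10 September 2038.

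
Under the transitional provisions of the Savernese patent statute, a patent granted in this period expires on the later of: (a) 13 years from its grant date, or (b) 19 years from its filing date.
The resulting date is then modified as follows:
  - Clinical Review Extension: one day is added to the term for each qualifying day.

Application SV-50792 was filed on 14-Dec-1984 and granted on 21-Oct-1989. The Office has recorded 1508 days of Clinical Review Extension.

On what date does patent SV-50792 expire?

2008-01-30

(a) grant + 13 years → 21 October 2002.
(b) filing + 19 years → 14 December 2003.
Later of the two: 14 December 2003.
Clinical Review Extension: +1508 days → 30 January 2008.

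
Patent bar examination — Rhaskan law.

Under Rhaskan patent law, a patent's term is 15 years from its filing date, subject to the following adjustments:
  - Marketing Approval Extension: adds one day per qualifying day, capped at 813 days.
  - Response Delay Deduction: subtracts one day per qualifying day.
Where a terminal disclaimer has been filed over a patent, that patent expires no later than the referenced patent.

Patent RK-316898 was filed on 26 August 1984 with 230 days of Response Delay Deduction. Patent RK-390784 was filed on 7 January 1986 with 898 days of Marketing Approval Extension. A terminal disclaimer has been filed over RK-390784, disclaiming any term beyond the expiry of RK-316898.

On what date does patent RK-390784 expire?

Natural term of RK-390784:
  Base: filing + 15 years → 7 January 2001.
  Marketing Approval Extension: 898 days claimed exceeds the 813-day cap, so +813 days → 31 March 2003.
Expiry of referenced patent RK-316898:
  Base: filing + 15 years → 26 August 1999.
  Response Delay Deduction: −230 days → 8 January 1999.
Terminal disclaimer: RK-390784 expires on the earlier of 31 March 2003 and 8 January 1999.

1999-01-08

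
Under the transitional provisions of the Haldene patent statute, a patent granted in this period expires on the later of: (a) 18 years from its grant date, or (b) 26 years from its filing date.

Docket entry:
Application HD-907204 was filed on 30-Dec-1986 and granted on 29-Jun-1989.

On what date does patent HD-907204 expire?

2012-12-30

(a) grant + 18 years → 29 June 2007.
(b) filing + 26 years → 30 December 2012.
Later of the two: 30 December 2012.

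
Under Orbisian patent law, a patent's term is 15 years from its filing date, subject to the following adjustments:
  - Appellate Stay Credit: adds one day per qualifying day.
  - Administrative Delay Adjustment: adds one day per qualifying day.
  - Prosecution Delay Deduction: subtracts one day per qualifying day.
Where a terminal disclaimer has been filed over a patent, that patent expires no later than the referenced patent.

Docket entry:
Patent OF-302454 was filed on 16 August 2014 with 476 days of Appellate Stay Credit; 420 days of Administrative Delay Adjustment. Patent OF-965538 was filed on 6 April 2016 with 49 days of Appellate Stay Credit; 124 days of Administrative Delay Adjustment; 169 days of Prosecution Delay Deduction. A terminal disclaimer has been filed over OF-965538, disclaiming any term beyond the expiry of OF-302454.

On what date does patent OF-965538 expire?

Natural term of OF-965538:
  Base: filing + 15 years → 6 April 2031.
  Appellate Stay Credit: +49 days → 25 May 2031.
  Administrative Delay Adjustment: +124 days → 26 September 2031.
  Prosecution Delay Deduction: −169 days → 10 April 2031.
Expiry of referenced patent OF-302454:
  Base: filing + 15 years → 16 August 2029.
  Appellate Stay Credit: +476 days → 5 December 2030.
  Administrative Delay Adjustment: +420 days → 29 January 2032.
Terminal disclaimer: OF-965538 expires on the earlier of 10 April 2031 and 29 January 2032.

April 10, 2031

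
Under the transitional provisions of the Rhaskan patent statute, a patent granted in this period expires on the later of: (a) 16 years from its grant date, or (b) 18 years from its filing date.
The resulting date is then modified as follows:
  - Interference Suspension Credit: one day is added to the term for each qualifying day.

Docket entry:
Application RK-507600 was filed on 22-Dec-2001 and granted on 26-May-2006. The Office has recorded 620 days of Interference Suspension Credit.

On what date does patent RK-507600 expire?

February 5, 2024

(a) grant + 16 years → 26 May 2022.
(b) filing + 18 years → 22 December 2019.
Later of the two: 26 May 2022.
Interference Suspension Credit: +620 days → 5 February 2024.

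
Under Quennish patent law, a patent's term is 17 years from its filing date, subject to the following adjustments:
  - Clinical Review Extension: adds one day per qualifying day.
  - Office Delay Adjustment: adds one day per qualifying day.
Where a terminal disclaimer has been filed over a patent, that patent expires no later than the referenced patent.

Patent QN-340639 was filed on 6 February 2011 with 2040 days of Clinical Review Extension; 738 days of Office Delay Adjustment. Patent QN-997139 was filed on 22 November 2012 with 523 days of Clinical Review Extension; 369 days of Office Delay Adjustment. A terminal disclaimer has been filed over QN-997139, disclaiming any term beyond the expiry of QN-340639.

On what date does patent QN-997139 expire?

May 2, 2032

Natural term of QN-997139:
  Base: filing + 17 years → 22 November 2029.
  Clinical Review Extension: +523 days → 29 April 2031.
  Office Delay Adjustment: +369 days → 2 May 2032.
Expiry of referenced patent QN-340639:
  Base: filing + 17 years → 6 February 2028.
  Clinical Review Extension: +2040 days → 7 September 2033.
  Office Delay Adjustment: +738 days → 15 September 2035.
Terminal disclaimer: QN-997139 expires on the earlier of 2 May 2032 and 15 September 2035.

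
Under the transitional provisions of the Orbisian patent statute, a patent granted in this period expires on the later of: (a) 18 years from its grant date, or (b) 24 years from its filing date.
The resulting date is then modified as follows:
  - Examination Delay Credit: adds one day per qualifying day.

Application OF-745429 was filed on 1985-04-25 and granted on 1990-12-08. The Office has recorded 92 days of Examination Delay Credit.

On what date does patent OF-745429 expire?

2009-07-26

(a) grant + 18 years → 8 December 2008.
(b) filing + 24 years → 25 April 2009.
Later of the two: 25 April 2009.
Examination Delay Credit: +92 days → 26 July 2009.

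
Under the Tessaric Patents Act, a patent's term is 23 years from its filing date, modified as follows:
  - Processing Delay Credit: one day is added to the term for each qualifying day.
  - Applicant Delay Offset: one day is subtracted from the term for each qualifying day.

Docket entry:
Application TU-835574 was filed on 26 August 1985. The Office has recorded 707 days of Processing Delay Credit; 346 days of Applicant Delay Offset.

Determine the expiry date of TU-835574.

Base term: filing date + 23 years → 26 August 2008.
Processing Delay Credit: +707 days → 3 August 2010.
Applicant Delay Offset: −346 days → 22 August 2009.

August 22, 2009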